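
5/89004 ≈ 0.0000562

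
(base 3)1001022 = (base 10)764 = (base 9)1038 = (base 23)1a5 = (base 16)2fc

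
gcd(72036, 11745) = 783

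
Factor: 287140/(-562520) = -1*2^(-1)*7^(-1)*41^(-1)*293^1 = -293/574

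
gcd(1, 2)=1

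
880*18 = 15840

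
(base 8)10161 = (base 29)504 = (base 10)4209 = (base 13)1bba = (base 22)8f7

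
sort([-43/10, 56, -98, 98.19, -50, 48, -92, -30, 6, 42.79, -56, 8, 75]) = [-98, -92, -56, -50, -30, -43/10, 6, 8, 42.79, 48, 56, 75, 98.19]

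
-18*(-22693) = 408474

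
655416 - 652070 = 3346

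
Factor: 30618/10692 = 2^(-1)*3^2*7^1*11^(-1) = 63/22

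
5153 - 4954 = 199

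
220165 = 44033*5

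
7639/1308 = 5+1099/1308 ≈ 5.84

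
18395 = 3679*5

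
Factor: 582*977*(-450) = -1*2^2*3^3*5^2*97^1*977^1 = -255876300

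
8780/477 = 18+194/477≈18.41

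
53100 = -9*(-5900)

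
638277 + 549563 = 1187840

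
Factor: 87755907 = 3^1*557^1*52517^1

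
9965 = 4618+5347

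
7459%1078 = 991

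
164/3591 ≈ 0.0457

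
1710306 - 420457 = 1289849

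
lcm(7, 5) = 35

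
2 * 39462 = 78924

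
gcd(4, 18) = 2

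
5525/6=920 + 5/6 ≈ 920.83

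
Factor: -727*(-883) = 727^1*883^1 = 641941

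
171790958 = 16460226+155330732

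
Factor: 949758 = 2^1*3^1*158293^1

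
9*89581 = 806229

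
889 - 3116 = -2227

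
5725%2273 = 1179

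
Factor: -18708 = -1*2^2*3^1*1559^1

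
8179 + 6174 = 14353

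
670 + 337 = 1007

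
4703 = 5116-413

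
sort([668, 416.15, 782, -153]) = [-153, 416.15, 668, 782]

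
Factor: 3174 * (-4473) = -1 * 2^1 * 3^3 * 7^1 * 23^2 * 71^1 = -14197302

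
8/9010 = 4/4505 ≈ 0.000888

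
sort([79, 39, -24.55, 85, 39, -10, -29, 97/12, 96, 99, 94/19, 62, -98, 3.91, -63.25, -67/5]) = [-98, -63.25, -29, -24.55, -67/5, -10, 3.91, 94/19, 97/12, 39, 39, 62, 79, 85, 96, 99]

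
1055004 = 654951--400053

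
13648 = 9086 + 4562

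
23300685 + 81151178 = 104451863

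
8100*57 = 461700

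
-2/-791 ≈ 0.00253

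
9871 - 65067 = -55196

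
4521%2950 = 1571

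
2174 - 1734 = 440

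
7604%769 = 683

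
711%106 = 75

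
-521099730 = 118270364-639370094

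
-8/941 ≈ -0.00850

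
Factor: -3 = -1 * 3^1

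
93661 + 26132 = 119793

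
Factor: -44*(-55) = 2^2*5^1*11^2 = 2420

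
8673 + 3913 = 12586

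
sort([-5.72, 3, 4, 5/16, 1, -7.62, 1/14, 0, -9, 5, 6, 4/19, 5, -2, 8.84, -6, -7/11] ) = [-9, -7.62, -6, -5.72, -2, -7/11, 0, 1/14, 4/19, 5/16, 1, 3, 4, 5, 5, 6, 8.84] 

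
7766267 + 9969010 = 17735277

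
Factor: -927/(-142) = 2^(-1)*3^2*71^(-1)*103^1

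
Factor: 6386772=2^2*3^1*7^1*139^1*547^1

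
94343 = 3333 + 91010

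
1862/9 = 206 + 8/9 ≈ 206.89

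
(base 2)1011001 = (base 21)45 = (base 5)324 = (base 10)89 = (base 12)75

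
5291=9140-3849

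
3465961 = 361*9601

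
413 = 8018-7605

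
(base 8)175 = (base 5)1000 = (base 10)125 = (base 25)50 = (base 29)49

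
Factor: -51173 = -1*73^1*701^1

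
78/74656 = 39/37328 ≈ 0.00104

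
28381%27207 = 1174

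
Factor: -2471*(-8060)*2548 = 2^4*5^1*7^3*13^2*31^1*353^1 = 50746630480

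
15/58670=3/11734 ≈ 0.000256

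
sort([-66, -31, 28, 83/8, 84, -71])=[-71, -66, -31, 83/8, 28, 84]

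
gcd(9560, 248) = 8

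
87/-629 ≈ -0.138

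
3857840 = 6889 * 560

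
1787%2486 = 1787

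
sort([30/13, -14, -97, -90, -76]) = [-97, -90, -76, -14, 30/13]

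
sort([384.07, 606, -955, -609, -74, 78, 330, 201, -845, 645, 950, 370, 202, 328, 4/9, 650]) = [-955, -845, -609, -74, 4/9, 78, 201, 202, 328, 330, 370, 384.07, 606, 645, 650, 950]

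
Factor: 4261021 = 4261021^1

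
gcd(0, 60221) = 60221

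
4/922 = 2/461 ≈ 0.00434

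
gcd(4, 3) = 1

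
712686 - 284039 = 428647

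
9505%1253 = 734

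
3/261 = 1/87 ≈ 0.0115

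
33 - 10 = 23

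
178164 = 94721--83443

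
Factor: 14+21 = 5^1*7^1 = 35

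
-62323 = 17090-79413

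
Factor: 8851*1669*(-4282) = -1*2^1*53^1*167^1*1669^1*2141^1 = -63255069958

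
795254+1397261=2192515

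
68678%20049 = 8531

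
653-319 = 334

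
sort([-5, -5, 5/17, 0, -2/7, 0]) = [-5, -5, -2/7, 0, 0, 5/17]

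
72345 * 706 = 51075570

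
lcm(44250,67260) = 1681500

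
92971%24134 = 20569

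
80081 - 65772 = 14309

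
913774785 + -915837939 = -2063154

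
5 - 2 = 3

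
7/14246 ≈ 0.000491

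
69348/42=11558/7 ≈ 1651.14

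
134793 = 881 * 153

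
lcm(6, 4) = 12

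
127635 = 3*42545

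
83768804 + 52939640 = 136708444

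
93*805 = 74865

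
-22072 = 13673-35745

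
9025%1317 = 1123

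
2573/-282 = -9 - 35/282≈-9.12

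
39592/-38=-1041 - 17/19 ≈ -1041.89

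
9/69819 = 3/23273 ≈ 0.000129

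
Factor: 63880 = 2^3 * 5^1 * 1597^1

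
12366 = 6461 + 5905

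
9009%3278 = 2453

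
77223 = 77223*1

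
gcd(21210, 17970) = 30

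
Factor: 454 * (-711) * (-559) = 2^1 * 3^2 * 13^1 * 43^1 * 79^1 * 227^1 = 180441846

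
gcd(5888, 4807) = 23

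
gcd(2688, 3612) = 84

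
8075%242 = 89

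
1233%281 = 109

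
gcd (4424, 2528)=632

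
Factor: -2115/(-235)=3^2=9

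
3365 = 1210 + 2155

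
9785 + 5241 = 15026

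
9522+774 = 10296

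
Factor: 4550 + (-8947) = -1*4397^1 = -4397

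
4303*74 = 318422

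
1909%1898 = 11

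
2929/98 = 29 + 87/98 ≈ 29.89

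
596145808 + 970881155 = 1567026963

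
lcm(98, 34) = 1666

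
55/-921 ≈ -0.0597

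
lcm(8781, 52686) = 52686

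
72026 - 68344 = 3682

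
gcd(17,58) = 1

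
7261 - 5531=1730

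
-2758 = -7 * 394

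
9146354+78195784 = 87342138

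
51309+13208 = 64517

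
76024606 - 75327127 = 697479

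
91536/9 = 30512/3 ≈ 10170.67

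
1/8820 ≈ 0.000113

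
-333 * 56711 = -18884763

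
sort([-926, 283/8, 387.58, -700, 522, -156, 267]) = [-926, -700, -156, 283/8, 267, 387.58, 522]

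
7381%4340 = 3041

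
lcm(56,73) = 4088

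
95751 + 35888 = 131639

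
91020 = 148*615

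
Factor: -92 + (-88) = -1*2^2*3^2*5^1 = -180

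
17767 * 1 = 17767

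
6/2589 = 2/863 ≈ 0.00232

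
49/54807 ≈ 0.000894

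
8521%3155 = 2211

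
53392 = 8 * 6674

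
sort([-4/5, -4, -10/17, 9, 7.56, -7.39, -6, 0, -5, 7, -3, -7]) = [-7.39, -7, -6, -5, -4, -3, -4/5, -10/17, 0, 7, 7.56, 9]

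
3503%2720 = 783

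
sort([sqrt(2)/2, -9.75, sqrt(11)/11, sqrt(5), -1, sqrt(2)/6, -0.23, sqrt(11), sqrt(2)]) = [-9.75, -1, -0.23, sqrt(2)/6, sqrt(11)/11, sqrt(2)/2, sqrt(2), sqrt(5), sqrt(11)]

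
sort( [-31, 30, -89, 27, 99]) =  [-89, -31, 27, 30, 99]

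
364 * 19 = 6916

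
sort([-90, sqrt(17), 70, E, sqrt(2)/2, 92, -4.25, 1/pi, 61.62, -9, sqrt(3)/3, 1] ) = [-90, -9, -4.25, 1/pi, sqrt(3)/3, sqrt(2)/2, 1, E, sqrt(17), 61.62, 70, 92] 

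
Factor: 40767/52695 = 3^(-1) * 5^(-1) * 107^1 * 127^1 * 1171^(-1) = 13589/17565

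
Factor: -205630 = -1*2^1*5^1*20563^1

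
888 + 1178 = 2066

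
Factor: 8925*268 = 2^2*3^1*5^2*7^1*17^1*67^1 = 2391900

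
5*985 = 4925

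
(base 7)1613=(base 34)j1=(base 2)1010000111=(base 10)647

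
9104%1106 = 256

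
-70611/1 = -70611 = -70611.00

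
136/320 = 17/40 = 0.425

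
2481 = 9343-6862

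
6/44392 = 3/22196 ≈ 0.000135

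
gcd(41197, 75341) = 1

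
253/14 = 18 + 1/14≈18.07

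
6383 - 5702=681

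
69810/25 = 13962/5 = 2792.40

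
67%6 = 1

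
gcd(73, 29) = 1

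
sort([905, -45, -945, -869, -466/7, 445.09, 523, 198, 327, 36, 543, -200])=[-945, -869, -200, -466/7, -45, 36, 198, 327, 445.09, 523, 543, 905]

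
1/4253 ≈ 0.000235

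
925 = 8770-7845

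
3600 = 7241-3641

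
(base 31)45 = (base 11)108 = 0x81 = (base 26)4p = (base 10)129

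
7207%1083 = 709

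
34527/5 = 6905 + 2/5 = 6905.40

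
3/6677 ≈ 0.000449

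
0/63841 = 0 = 0.00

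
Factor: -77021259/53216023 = -1*3^1*67^(-1)*113467^(-1)*3667679^1 = -11003037/7602289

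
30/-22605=-2/1507 ≈ -0.00133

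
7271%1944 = 1439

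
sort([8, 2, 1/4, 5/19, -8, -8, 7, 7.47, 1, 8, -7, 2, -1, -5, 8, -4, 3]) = [-8, -8, -7, -5, -4, -1, 1/4, 5/19, 1, 2, 2, 3, 7, 7.47, 8, 8, 8]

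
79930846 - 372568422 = -292637576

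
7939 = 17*467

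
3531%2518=1013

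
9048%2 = 0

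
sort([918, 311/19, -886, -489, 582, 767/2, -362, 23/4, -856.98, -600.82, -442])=[-886, -856.98, -600.82, -489, -442, -362, 23/4, 311/19, 767/2, 582, 918]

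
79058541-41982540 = 37076001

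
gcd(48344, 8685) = 1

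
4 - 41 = -37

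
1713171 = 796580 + 916591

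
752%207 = 131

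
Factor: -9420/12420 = -1 * 3^(-2) * 23^(-1) * 157^1 = -157/207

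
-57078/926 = -61 - 296/463 ≈ -61.64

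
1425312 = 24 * 59388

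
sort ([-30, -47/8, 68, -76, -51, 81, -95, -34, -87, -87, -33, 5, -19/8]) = [-95, -87, -87, -76, -51, -34, -33, -30, -47/8, -19/8, 5, 68, 81]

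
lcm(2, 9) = 18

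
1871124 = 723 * 2588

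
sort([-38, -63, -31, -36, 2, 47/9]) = [-63, -38, -36, -31, 2, 47/9]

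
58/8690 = 29/4345 ≈ 0.00667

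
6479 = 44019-37540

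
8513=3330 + 5183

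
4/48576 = 1/12144 ≈ 0.0000823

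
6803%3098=607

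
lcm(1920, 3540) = 113280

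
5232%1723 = 63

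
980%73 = 31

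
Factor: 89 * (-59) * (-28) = 2^2 * 7^1 * 59^1 * 89^1 = 147028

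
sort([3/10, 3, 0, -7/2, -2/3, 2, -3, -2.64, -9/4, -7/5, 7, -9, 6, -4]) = [-9, -4, -7/2, -3, -2.64, -9/4, -7/5, -2/3, 0, 3/10, 2, 3, 6, 7]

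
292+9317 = 9609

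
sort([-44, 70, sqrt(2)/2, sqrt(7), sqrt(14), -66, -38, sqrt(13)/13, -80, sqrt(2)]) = [-80, -66, -44, -38, sqrt(13)/13, sqrt(2)/2, sqrt(2), sqrt(7), sqrt(14), 70]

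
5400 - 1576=3824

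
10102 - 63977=-53875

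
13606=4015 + 9591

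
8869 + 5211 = 14080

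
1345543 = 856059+489484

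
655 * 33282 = 21799710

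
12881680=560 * 23003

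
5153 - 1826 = 3327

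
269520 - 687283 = -417763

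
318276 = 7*45468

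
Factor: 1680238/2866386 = 3^(-1)*7^1*120017^1*477731^(-1) = 840119/1433193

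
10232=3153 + 7079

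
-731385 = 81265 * (-9)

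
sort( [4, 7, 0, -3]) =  [-3, 0, 4, 7]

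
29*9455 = 274195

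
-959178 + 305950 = -653228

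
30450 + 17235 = 47685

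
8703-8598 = 105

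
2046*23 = 47058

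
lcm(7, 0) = 0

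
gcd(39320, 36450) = 10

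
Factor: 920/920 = 1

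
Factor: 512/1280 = 2^1 * 5^(-1) = 2/5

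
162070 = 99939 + 62131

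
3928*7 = 27496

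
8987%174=113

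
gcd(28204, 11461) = 1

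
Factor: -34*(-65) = 2^1*5^1*13^1*17^1 = 2210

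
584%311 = 273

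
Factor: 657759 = 3^1*233^1*941^1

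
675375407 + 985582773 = 1660958180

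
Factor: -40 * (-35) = 2^3 * 5^2 * 7^1 = 1400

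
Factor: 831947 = 31^1 * 47^1 * 571^1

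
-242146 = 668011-910157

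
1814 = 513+1301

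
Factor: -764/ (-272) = 2^ (-2)*17^ (-1)*191^1 = 191/68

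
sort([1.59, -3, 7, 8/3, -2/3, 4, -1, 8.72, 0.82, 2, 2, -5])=[-5, -3, -1, -2/3, 0.82, 1.59, 2, 2, 8/3, 4, 7, 8.72]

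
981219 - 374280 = 606939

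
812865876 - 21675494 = 791190382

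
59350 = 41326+18024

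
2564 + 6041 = 8605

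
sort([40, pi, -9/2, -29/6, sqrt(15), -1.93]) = [-29/6, -9/2, -1.93, pi, sqrt(15), 40]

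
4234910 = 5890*719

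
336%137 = 62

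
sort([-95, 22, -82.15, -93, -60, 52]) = [-95, -93, -82.15, -60, 22, 52]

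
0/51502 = 0 = 0.00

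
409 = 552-143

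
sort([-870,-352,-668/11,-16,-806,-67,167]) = [-870,-806,-352,-67,-668/11,-16,167]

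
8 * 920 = 7360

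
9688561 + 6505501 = 16194062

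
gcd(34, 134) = 2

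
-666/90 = -37/5 = -7.40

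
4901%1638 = 1625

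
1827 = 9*203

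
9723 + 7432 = 17155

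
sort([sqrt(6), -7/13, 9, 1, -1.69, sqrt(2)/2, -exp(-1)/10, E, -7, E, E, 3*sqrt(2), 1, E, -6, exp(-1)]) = [-7, -6, -1.69, -7/13, -exp(-1)/10, exp(-1), sqrt(2)/2, 1, 1, sqrt(6), E, E, E, E, 3*sqrt(2), 9]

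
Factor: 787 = 787^1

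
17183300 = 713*24100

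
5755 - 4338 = 1417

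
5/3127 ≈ 0.00160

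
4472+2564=7036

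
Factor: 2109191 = 7^1 * 59^1 * 5107^1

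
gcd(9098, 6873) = 1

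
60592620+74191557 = 134784177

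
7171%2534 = 2103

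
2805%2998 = 2805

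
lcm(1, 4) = 4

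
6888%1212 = 828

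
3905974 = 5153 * 758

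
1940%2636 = 1940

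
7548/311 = 24 + 84/311 ≈ 24.27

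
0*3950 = 0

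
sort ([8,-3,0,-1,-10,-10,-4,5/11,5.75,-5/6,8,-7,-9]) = [-10,-10,-9,-7,-4,-3,-1,-5/6,0,5/11,5.75,8,8]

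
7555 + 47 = 7602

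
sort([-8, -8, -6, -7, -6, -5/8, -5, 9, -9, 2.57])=[-9, -8, -8, -7, -6, -6, -5, -5/8, 2.57, 9]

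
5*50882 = 254410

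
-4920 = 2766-7686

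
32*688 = 22016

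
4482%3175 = 1307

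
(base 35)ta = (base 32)101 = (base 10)1025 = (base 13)60b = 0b10000000001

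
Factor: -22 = -1 * 2^1 * 11^1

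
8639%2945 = 2749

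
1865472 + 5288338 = 7153810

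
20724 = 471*44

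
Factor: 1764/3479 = 2^2*3^2*71^(-1) = 36/71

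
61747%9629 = 3973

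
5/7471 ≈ 0.000669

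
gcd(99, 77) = 11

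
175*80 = 14000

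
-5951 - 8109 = -14060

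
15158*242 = 3668236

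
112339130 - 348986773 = -236647643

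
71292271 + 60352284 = 131644555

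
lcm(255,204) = 1020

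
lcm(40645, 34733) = 1910315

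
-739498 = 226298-965796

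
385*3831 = 1474935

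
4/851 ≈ 0.00470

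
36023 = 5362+30661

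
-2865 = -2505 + -360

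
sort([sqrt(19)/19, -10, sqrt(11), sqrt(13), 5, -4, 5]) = [-10, -4, sqrt(19)/19, sqrt(11), sqrt(13), 5, 5]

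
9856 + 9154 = 19010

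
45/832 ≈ 0.0541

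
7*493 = 3451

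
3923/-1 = -3923 = -3923.00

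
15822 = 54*293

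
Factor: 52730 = 2^1*5^1*5273^1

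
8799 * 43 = 378357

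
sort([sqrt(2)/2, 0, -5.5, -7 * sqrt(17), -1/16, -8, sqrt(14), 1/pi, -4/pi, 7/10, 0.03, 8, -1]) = [-7 * sqrt(17), -8, -5.5, -4/pi, -1, -1/16, 0, 0.03, 1/pi, 7/10, sqrt(2)/2, sqrt(14), 8]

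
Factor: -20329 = -1 * 29^1 * 701^1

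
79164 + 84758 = 163922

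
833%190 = 73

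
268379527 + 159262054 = 427641581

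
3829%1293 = 1243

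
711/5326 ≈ 0.133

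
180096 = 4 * 45024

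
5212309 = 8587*607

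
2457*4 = 9828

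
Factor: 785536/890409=2^7*3^(-1)*13^(-1)*17^(-1)*19^2*79^(-1)=46208/52377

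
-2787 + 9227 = 6440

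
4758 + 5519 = 10277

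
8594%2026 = 490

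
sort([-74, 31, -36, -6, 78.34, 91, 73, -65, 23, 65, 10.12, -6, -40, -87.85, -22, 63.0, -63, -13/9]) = [-87.85, -74, -65, -63, -40, -36, -22, -6, -6, -13/9, 10.12, 23, 31, 63.0, 65, 73, 78.34, 91]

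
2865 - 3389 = -524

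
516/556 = 129/139 ≈ 0.928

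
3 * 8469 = 25407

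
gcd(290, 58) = 58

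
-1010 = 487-1497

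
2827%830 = 337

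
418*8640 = 3611520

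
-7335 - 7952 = -15287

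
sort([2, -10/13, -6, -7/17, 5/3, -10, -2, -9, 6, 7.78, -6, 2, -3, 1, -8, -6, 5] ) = [-10, -9, -8, -6, -6, -6, -3, -2, -10/13, -7/17, 1, 5/3, 2, 2, 5, 6, 7.78] 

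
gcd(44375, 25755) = 5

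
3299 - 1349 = 1950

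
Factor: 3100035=3^1 * 5^1 * 17^1 * 12157^1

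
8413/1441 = 5 + 1208/1441 ≈ 5.84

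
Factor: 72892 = 2^2 * 18223^1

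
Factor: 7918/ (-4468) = -1*2^ (-1)*37^1*107^1*1117^ (-1) = -3959/2234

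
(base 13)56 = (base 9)78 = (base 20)3b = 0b1000111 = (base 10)71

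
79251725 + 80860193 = 160111918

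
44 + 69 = 113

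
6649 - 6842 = -193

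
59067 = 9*6563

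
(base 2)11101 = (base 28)11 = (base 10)29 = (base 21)18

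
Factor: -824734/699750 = -1 * 3^(-2) * 5^(-3) * 23^1 * 311^(-1) * 17929^1 = -412367/349875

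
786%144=66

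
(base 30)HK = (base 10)530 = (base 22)122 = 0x212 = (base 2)1000010010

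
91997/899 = 102 + 299/899 ≈ 102.33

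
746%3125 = 746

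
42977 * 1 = 42977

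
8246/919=8+894/919 ≈ 8.97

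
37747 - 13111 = 24636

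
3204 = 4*801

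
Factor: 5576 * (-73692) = -1 * 2^5 * 3^2 * 17^1 * 23^1 * 41^1 * 89^1 = -410906592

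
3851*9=34659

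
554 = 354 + 200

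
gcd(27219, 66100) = 1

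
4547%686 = 431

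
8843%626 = 79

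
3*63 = 189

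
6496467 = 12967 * 501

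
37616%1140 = 1136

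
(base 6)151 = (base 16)43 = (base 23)2l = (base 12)57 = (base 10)67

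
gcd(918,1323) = 27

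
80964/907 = 89 + 241/907≈89.27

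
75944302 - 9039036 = 66905266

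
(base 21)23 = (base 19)27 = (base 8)55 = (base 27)1i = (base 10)45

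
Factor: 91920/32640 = 2^(-3)*17^(-1)*383^1 = 383/136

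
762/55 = 13 + 47/55≈13.85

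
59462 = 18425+41037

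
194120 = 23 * 8440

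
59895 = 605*99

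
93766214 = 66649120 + 27117094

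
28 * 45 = 1260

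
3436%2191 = 1245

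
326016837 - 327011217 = -994380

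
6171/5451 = 1 + 240/1817 ≈ 1.13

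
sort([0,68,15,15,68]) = [0,15,15,68,68]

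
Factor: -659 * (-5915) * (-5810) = -1 * 2^1 * 5^2 * 7^2 * 13^2 * 83^1 * 659^1 = -22647292850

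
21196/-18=-10598/9 ≈ -1177.56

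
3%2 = 1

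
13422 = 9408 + 4014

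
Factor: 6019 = 13^1 * 463^1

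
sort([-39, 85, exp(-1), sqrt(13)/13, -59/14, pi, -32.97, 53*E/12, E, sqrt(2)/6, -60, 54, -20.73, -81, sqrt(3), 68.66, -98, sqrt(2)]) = [-98, -81, -60, -39, -32.97, -20.73, -59/14, sqrt(2)/6, sqrt(13)/13, exp(-1), sqrt(2), sqrt(3), E, pi, 53*E/12, 54, 68.66, 85]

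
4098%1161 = 615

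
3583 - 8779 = -5196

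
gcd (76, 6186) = 2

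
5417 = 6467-1050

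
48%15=3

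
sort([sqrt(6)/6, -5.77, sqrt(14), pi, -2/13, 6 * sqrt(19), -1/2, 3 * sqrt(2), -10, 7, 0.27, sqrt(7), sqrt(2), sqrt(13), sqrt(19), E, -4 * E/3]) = [-10, -5.77, -4 * E/3, -1/2, -2/13, 0.27, sqrt(6)/6, sqrt(2), sqrt(7), E, pi, sqrt(13), sqrt(14), 3 * sqrt(2), sqrt(19), 7, 6 * sqrt(19)]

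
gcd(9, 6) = 3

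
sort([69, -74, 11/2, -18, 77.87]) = [-74, -18, 11/2, 69, 77.87]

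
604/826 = 302/413 ≈ 0.731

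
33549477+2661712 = 36211189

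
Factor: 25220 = 2^2 * 5^1 * 13^1 * 97^1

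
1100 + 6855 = 7955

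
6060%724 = 268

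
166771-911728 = -744957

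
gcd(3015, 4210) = 5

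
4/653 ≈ 0.00613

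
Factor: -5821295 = -1*5^1*67^1*17377^1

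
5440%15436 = 5440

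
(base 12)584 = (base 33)os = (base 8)1464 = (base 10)820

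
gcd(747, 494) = 1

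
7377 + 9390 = 16767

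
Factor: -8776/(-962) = 2^2*13^(-1)*37^(-1)*1097^1 = 4388/481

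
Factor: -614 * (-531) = 2^1 * 3^2 * 59^1 * 307^1 = 326034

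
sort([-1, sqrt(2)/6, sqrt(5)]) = [-1, sqrt(2)/6, sqrt(5)]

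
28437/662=42 + 633/662 ≈ 42.96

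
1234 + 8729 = 9963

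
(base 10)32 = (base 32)10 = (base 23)19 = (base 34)w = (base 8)40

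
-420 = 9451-9871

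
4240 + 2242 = 6482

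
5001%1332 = 1005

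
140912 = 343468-202556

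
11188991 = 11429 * 979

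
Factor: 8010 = 2^1 * 3^2 * 5^1 * 89^1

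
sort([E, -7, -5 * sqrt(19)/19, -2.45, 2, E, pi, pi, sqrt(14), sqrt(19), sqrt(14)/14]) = [-7, -2.45, -5 * sqrt(19)/19, sqrt(14)/14, 2, E, E, pi, pi, sqrt(14), sqrt(19)]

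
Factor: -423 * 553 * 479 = -1 * 3^2 * 7^1 * 47^1 * 79^1 * 479^1 = -112047201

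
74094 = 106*699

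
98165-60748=37417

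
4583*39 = 178737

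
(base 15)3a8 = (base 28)11l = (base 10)833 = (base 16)341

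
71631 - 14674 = 56957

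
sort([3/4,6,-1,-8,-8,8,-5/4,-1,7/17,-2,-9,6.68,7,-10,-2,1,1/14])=[-10,-9,-8,-8,-2,-2,-5/4,-1,-1,1/14,7/17,3/4,1,6,6.68,7,8]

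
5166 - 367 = 4799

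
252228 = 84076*3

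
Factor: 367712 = 2^5 * 11491^1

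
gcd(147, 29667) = 3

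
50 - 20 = 30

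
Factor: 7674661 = 59^1 * 130079^1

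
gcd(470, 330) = 10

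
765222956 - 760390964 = 4831992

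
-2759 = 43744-46503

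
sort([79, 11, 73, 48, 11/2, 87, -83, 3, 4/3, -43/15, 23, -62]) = [-83, -62, -43/15, 4/3, 3, 11/2, 11, 23, 48, 73, 79, 87]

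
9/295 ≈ 0.0305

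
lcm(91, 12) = 1092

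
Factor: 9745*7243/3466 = 2^(-1)*5^1*1733^(-1)*1949^1*7243^1 = 70583035/3466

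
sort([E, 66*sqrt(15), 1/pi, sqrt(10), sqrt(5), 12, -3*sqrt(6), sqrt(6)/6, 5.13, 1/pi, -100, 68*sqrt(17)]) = [-100, -3*sqrt(6), 1/pi, 1/pi, sqrt(6)/6, sqrt(5), E, sqrt(10), 5.13, 12, 66*sqrt(15), 68*sqrt(17)]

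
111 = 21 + 90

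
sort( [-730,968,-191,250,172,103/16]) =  [-730,-191,103/16,172,250,968]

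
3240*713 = 2310120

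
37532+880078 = 917610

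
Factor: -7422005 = -1*5^1*47^1*31583^1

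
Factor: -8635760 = -1*2^4*5^1*7^2*2203^1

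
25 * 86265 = 2156625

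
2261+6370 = 8631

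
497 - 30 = 467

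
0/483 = 0 = 0.00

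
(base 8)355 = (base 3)22210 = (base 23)a7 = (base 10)237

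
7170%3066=1038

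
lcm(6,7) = 42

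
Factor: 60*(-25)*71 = -1*2^2*3^1*5^3*71^1 = -106500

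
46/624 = 23/312 ≈ 0.0737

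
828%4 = 0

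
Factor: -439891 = -1*439891^1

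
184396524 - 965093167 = -780696643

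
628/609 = 1 + 19/609 ≈ 1.03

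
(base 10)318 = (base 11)26a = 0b100111110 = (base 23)dj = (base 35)93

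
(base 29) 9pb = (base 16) 2071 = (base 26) c7b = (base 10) 8305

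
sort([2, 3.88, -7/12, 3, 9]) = [-7/12, 2, 3, 3.88, 9]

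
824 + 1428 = 2252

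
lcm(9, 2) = 18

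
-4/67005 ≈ -0.0000597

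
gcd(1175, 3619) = 47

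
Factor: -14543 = -1*14543^1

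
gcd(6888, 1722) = 1722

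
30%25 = 5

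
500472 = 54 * 9268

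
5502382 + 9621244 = 15123626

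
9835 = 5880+3955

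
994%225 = 94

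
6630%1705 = 1515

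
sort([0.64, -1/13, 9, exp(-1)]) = [-1/13, exp(-1), 0.64, 9]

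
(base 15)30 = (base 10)45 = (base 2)101101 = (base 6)113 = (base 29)1g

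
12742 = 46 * 277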